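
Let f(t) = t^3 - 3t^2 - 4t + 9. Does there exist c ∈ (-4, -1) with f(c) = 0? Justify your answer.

f(-4) = -87 and f(-1) = 9, which have opposite signs.
As a polynomial, f is continuous on every closed interval.
By the Intermediate Value Theorem f must vanish at some point of (-4, -1).

Yes, such a c exists.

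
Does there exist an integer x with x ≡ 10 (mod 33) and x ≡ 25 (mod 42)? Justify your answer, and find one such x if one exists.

x = 109

Here gcd(33, 42) = 3, and both 10 and 25 leave remainder 1 mod 3, so the system is consistent.
List candidates x ≡ 10 (mod 33): 10, 43, 76, 109. Modulo 42 these are 10, 1, 34, 25; 109 gives 25 as required.
Verify: 109 = 3·33 + 10 and 109 = 2·42 + 25. ✓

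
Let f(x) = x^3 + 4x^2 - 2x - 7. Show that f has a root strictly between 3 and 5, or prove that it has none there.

The endpoint values f(3) = 50 and f(5) = 208 are both positive. Claim: f(x) > 0 for every x in (3, 5).
Substitute x = 3 + u, where 0 < u < 2 on the interval. Expanding, f(3 + u) = u^3 + 13u^2 + 49u + 50.
The nonzero coefficients here are all positive, so for u > 0 every term is positive (or zero), and the constant term 50 is strictly positive.
Therefore f(x) > 0 throughout (3, 5), and f has no zero there.

f has no root in that interval.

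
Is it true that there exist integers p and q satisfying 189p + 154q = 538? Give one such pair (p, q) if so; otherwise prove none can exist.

No such integers exist.

Any value of 189p + 154q is a multiple of gcd(189, 154) = 7.
But 538 is not a multiple of 7 (it leaves remainder 6).
Hence no integers p, q satisfy the equation.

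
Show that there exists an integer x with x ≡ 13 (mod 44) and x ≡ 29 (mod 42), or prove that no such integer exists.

gcd(44, 42) = 2. A simultaneous solution exists iff 13 ≡ 29 (mod 2); here 13 mod 2 = 1 = 29 mod 2, so it does.
Put x = 13 + 44t, so we need 44t ≡ 16 (mod 42), equivalently (divide by 2) 22t ≡ 8 (mod 21).
22 ≡ 1 (mod 21), so this reads 1t ≡ 8 (mod 21). So t ≡ 8 (mod 21).
Then x = 13 + 44·8 = 365.
Verify: 365 = 8·44 + 13 and 365 = 8·42 + 29. ✓

x = 365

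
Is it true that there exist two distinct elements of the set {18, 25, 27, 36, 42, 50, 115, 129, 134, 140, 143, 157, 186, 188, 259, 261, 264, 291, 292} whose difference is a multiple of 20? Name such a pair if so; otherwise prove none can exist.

No, no such pair exists.

Two integers differ by a multiple of 20 exactly when they have the same residue mod 20. The residues are 18↦18, 25↦5, 27↦7, 36↦16, 42↦2, 50↦10, 115↦15, 129↦9, 134↦14, 140↦0, 143↦3, 157↦17, 186↦6, 188↦8, 259↦19, 261↦1, 264↦4, 291↦11, 292↦12.
No residue repeats among the 19 elements, so no pair has difference ≡ 0 (mod 20).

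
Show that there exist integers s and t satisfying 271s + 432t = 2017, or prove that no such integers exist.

s = 127, t = -75

Since gcd(271, 432) = 1, every integer is an integer combination of 271 and 432.
Dividing repeatedly: 432 = 1·271 + 161, 271 = 1·161 + 110, 161 = 1·110 + 51, 110 = 2·51 + 8, 51 = 6·8 + 3, 8 = 2·3 + 2, 3 = 1·2 + 1, 2 = 2·1 + 0.
Back-substituting, 1 = 3 − 1·2 = 3 − (8 − 2·3) = −8 + 3·3 = −8 + 3·(51 − 6·8) = 3·51 − 19·8 = 3·51 − 19·(110 − 2·51) = −19·110 + 41·51 = −19·110 + 41·(161 − 1·110) = 41·161 − 60·110 = 41·161 − 60·(271 − 1·161) = −60·271 + 101·161 = −60·271 + 101·(432 − 1·271) = 101·432 − 161·271; that is, 271·(-161) + 432·101 = 1.
Scaling by 2017 gives the particular solution (s, t) = (-324737, 203717).
The general solution is s = -324737 + 432k, t = 203717 − 271k; taking k = 752 gives the smaller pair s = 127, t = -75.
Check: 271·127 + 432·(-75) = 34417 − 32400 = 2017. ✓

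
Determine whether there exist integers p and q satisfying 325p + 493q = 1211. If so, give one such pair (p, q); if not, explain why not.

325 and 493 are coprime, so 325p + 493q ranges over all of ℤ.
Euclidean algorithm: 493 = 1·325 + 168, 325 = 1·168 + 157, 168 = 1·157 + 11, 157 = 14·11 + 3, 11 = 3·3 + 2, 3 = 1·2 + 1, 2 = 2·1 + 0.
Unwinding: 1 = 3 − 1·2 = 3 − (11 − 3·3) = −11 + 4·3 = −11 + 4·(157 − 14·11) = 4·157 − 57·11 = 4·157 − 57·(168 − 1·157) = −57·168 + 61·157 = −57·168 + 61·(325 − 1·168) = 61·325 − 118·168 = 61·325 − 118·(493 − 1·325) = −118·493 + 179·325, i.e. 325·179 + 493·(-118) = 1.
Multiplying through by 1211: p = 179·1211 = 216769, q = (-118)·1211 = -142898 is a solution.
Subtracting 439·493 from p and adding 439·325 to q gives the tidier solution (342, -223).
Indeed 325·342 + 493·(-223) = 111150 − 109939 = 1211.

p = 342, q = -223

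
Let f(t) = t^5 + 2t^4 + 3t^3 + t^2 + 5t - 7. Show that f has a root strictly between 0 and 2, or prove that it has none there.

Yes, f has a root in the interval.

f(0) = -7 and f(2) = 95, which have opposite signs.
f is continuous everywhere (it is a polynomial), in particular on [0, 2].
By the Intermediate Value Theorem, f takes the value 0 somewhere in the open interval.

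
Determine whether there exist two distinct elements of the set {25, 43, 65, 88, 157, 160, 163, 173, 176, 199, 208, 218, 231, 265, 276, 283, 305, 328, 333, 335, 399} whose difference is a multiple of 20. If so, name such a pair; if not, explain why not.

The pair (25, 65) works.

Reduce each element mod 20: 25↦5, 43↦3, 65↦5, 88↦8, 157↦17, 160↦0, 163↦3, 173↦13, 176↦16, 199↦19, 208↦8, 218↦18, 231↦11, 265↦5, 276↦16, 283↦3, 305↦5, 328↦8, 333↦13, 335↦15, 399↦19. The residue 5 repeats (at 25 and 65), and 65 − 25 = 40 = 2·20.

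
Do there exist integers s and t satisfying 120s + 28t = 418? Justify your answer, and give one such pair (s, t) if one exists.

gcd(120, 28) = 4, so every integer of the form 120s + 28t is a multiple of 4.
But 418 = 4·104 + 2, so 4 ∤ 418.
Hence no integers s, t satisfy the equation.

There are no such integers.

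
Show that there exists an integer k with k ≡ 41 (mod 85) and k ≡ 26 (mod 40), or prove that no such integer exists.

Here gcd(85, 40) = 5, and both 41 and 26 leave remainder 1 mod 5, so the system is consistent.
Step through k = 41, 41 + 85, 41 + 2·85, …: the values 41, 126, 211, 296, 381, 466 reduce mod 40 to 1, 6, 11, 16, 21, 26. The value 466 hits 26.
Verify: 466 = 5·85 + 41 and 466 = 11·40 + 26. ✓

k = 466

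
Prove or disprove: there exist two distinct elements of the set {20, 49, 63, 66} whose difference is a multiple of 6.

No, no such pair exists.

Reduce each element modulo 6: 20↦2, 49↦1, 63↦3, 66↦0.
These 4 residues are pairwise different, hence no difference of two elements is divisible by 6.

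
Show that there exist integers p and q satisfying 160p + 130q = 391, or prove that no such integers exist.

Both 160 and 130 are divisible by gcd(160, 130) = 10, hence so is any combination 160p + 130q.
But 391 is not a multiple of 10 (it leaves remainder 1).
Therefore 160p + 130q = 391 has no solution in integers.

There are no such integers.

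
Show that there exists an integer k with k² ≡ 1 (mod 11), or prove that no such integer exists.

k = 10

k = 10 works: 10² = 100, and 100 − 1 = 99 = 9·11.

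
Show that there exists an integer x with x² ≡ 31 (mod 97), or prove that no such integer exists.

x = 15 works: 15² = 225, and 225 − 31 = 194 = 2·97.

x = 15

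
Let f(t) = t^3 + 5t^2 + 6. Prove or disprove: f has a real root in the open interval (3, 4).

No.

The endpoint values f(3) = 78 and f(4) = 150 are both positive. Claim: f(t) > 0 for every t in (3, 4).
Substitute t = 3 + u, where 0 < u < 1 on the interval. Expanding, f(3 + u) = u^3 + 14u^2 + 57u + 78.
All 4 nonzero coefficients of this polynomial in u are positive; hence for u > 0 the value is a sum of positive terms (the constant 78 among them).
Therefore f(t) > 0 throughout (3, 4), and f has no zero there.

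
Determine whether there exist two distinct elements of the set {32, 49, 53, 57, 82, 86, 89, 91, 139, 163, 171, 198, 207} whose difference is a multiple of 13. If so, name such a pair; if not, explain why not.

There is no such pair.

Reduce each element modulo 13: 32↦6, 49↦10, 53↦1, 57↦5, 82↦4, 86↦8, 89↦11, 91↦0, 139↦9, 163↦7, 171↦2, 198↦3, 207↦12.
These 13 residues are pairwise different, hence no difference of two elements is divisible by 13.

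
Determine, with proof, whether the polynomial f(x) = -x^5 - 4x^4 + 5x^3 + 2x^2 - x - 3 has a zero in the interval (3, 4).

No such root exists.

The endpoint values f(3) = -420 and f(4) = -1703 are both negative. Claim: f(x) < 0 for every x in (3, 4).
Shift to the endpoint 3: with x = 3 + u (0 < u < 1), one computes f(3 + u) = -u^5 - 19u^4 - 133u^3 - 439u^2 - 691u - 420.
All 6 nonzero coefficients of this polynomial in u are negative; hence for u > 0 the value is a sum of negative terms (the constant -420 among them).
So f is strictly negative on (3, 4); no root exists in the interval.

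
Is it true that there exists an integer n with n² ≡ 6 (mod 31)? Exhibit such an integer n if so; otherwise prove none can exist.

31 is prime, so by Euler's criterion 6 is a square mod 31 iff 6^((31−1)/2) = 6^15 ≡ 1 (mod 31).
Repeated squaring mod 31: 6^2 = 36 ≡ 5; 6^4 ≡ 5² = 25 ≡ 25; 6^8 ≡ 25² = 625 ≡ 5.
Since 15 = 8 + 4 + 2 + 1, 6^15 ≡ 5 · 25 · 5 · 6; multiplying out mod 31: 5·25 = 125 ≡ 1, then 1·5 = 5 ≡ 5, then 5·6 = 30 ≡ 30. Thus 6^15 ≡ 30 ≡ −1 (mod 31).
By Euler's criterion 6 is a quadratic non-residue mod 31: no n satisfies n² ≡ 6 (mod 31).

There is no such integer.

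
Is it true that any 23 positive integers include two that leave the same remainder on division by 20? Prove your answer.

Each integer lies in one of the 20 residue classes modulo 20.
Placing 23 integers into 20 classes, some class receives at least two — say a and b.
So a and b have equal remainders mod 20, which is exactly what was to be shown.

True.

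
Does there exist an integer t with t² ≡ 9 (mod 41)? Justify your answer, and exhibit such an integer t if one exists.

Take t = 38. Then 38² = 1444 = 35·41 + 9, so 38² ≡ 9 (mod 41).

t = 38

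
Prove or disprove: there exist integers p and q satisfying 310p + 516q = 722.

gcd(310, 516) = 2, and 2 divides 722, so integer solutions exist.
Dividing through by 2 reduces the equation to 155p + 258q = 361.
Dividing repeatedly: 258 = 1·155 + 103, 155 = 1·103 + 52, 103 = 1·52 + 51, 52 = 1·51 + 1, 51 = 51·1 + 0.
Working back up the chain: 1 = 52 − 1·51 = 52 − (103 − 1·52) = −103 + 2·52 = −103 + 2·(155 − 1·103) = 2·155 − 3·103 = 2·155 − 3·(258 − 1·155) = −3·258 + 5·155. So 155·5 + 258·(-3) = 1.
Times 361: 155·1805 + 258·(-1083) = 361, so (1805, -1083) solves it.
Subtracting 6·258 from p and adding 6·155 to q gives the tidier solution (257, -153).
Check: 310·257 + 516·(-153) = 79670 − 78948 = 722. ✓

p = 257, q = -153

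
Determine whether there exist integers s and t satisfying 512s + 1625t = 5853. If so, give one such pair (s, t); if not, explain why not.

512 and 1625 are coprime, so 512s + 1625t ranges over all of ℤ.
Euclidean algorithm: 1625 = 3·512 + 89, 512 = 5·89 + 67, 89 = 1·67 + 22, 67 = 3·22 + 1, 22 = 22·1 + 0.
Working back up the chain: 1 = 67 − 3·22 = 67 − 3·(89 − 1·67) = −3·89 + 4·67 = −3·89 + 4·(512 − 5·89) = 4·512 − 23·89 = 4·512 − 23·(1625 − 3·512) = −23·1625 + 73·512. So 512·73 + 1625·(-23) = 1.
Times 5853: 512·427269 + 1625·(-134619) = 5853, so (427269, -134619) solves it.
The general solution is s = 427269 + 1625k, t = -134619 − 512k; taking k = -262 gives the smaller pair s = 1519, t = -475.
Check: 512·1519 + 1625·(-475) = 777728 − 771875 = 5853. ✓

s = 1519, t = -475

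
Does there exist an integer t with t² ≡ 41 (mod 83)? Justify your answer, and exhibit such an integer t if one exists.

t = 46 works: 46² = 2116, and 2116 − 41 = 2075 = 25·83.

t = 46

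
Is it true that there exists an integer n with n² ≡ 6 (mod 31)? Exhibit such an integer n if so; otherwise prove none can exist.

31 is prime, so by Euler's criterion 6 is a square mod 31 iff 6^((31−1)/2) = 6^15 ≡ 1 (mod 31).
Squaring successively (mod 31): 6^2 = 36 ≡ 5; 6^4 ≡ 5² = 25 ≡ 25; 6^8 ≡ 25² = 625 ≡ 5.
Since 15 = 8 + 4 + 2 + 1, 6^15 ≡ 5 · 25 · 5 · 6; multiplying out mod 31: 5·25 = 125 ≡ 1, then 1·5 = 5 ≡ 5, then 5·6 = 30 ≡ 30. Thus 6^15 ≡ 30 ≡ −1 (mod 31).
The value −1 means 6 is a non-residue modulo 31, so n² ≡ 6 (mod 31) is impossible.

No such integer exists.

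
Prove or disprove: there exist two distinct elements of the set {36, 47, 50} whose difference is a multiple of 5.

No such pair exists.

Residues mod 5: 36↦1, 47↦2, 50↦0.
All 3 residues are distinct, so no two elements differ by a multiple of 5.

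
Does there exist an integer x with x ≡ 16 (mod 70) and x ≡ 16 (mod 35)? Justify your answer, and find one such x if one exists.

Here gcd(70, 35) = 35, and both 16 and 16 leave remainder 16 mod 35, so the system is consistent.
The smallest candidate x = 16 works directly: 16 ≡ 16 (mod 35).
Indeed 16 ≡ 16 (mod 70) and 16 ≡ 16 (mod 35).

x = 16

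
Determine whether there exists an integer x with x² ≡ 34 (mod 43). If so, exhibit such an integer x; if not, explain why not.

No such integer exists.

43 is prime, so by Euler's criterion 34 is a square mod 43 iff 34^((43−1)/2) = 34^21 ≡ 1 (mod 43).
Squaring successively (mod 43): 34^2 = 1156 ≡ 38; 34^4 ≡ 38² = 1444 ≡ 25; 34^8 ≡ 25² = 625 ≡ 23; 34^16 ≡ 23² = 529 ≡ 13.
Since 21 = 16 + 4 + 1, 34^21 ≡ 13 · 25 · 34; multiplying out mod 43: 13·25 = 325 ≡ 24, then 24·34 = 816 ≡ 42. Thus 34^21 ≡ 42 ≡ −1 (mod 43).
The value −1 means 34 is a non-residue modulo 43, so x² ≡ 34 (mod 43) is impossible.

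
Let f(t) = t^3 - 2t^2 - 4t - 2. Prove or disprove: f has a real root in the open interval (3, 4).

f(3) = -5 and f(4) = 14, which have opposite signs.
f is continuous everywhere (it is a polynomial), in particular on [3, 4].
By the Intermediate Value Theorem, f takes the value 0 somewhere in the open interval.

Such a root exists.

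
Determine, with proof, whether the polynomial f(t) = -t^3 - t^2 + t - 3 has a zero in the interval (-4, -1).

f(-4) = 41 and f(-1) = -4, which have opposite signs.
Since f is a polynomial it is continuous on [-4, -1].
By the Intermediate Value Theorem, f takes the value 0 somewhere in the open interval.

Such a root exists.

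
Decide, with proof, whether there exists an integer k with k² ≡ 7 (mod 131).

k = 20

Take k = 20. Then 20² = 400 = 3·131 + 7, so 20² ≡ 7 (mod 131).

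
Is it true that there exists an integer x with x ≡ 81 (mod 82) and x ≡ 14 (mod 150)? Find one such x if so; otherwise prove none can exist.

No, no such integer exists.

gcd(82, 150) = 2. If x ≡ 81 (mod 82) and x ≡ 14 (mod 150), then x ≡ 81 (mod 2) and x ≡ 14 (mod 2).
However 81 ≡ 1 and 14 ≡ 0 (mod 2), and 1 ≠ 0.
Hence the system has no solution.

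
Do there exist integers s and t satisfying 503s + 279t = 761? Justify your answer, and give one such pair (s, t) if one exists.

s = 184, t = -329

503 and 279 are coprime, so 503s + 279t ranges over all of ℤ.
Run the Euclidean algorithm on 503 and 279: 503 = 1·279 + 224, 279 = 1·224 + 55, 224 = 4·55 + 4, 55 = 13·4 + 3, 4 = 1·3 + 1, 3 = 3·1 + 0.
Back-substituting, 1 = 4 − 1·3 = 4 − (55 − 13·4) = −55 + 14·4 = −55 + 14·(224 − 4·55) = 14·224 − 57·55 = 14·224 − 57·(279 − 1·224) = −57·279 + 71·224 = −57·279 + 71·(503 − 1·279) = 71·503 − 128·279; that is, 503·71 + 279·(-128) = 1.
Multiplying through by 761: s = 71·761 = 54031, t = (-128)·761 = -97408 is a solution.
The general solution is s = 54031 + 279k, t = -97408 − 503k; taking k = -193 gives the smaller pair s = 184, t = -329.
Check: 503·184 + 279·(-329) = 92552 − 91791 = 761. ✓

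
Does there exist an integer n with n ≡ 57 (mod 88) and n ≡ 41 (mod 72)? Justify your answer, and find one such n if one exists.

n = 761

Here gcd(88, 72) = 8, and both 57 and 41 leave remainder 1 mod 8, so the system is consistent.
Put n = 57 + 88t, so we need 88t ≡ 56 (mod 72), equivalently (divide by 8) 11t ≡ 7 (mod 9).
11 ≡ 2 (mod 9), so this reads 2t ≡ 7 (mod 9). Invert 2 mod 9 by the Euclidean algorithm: 9 = 4·2 + 1, 2 = 2·1 + 0; back-substituting, 1 = 9 − 4·2. Hence 2·(-4) ≡ 1, so 2⁻¹ ≡ -4 ≡ 5 (mod 9).
Therefore t ≡ 5·7 = 35 ≡ 8 (mod 9).
Then n = 57 + 88·8 = 761.
Check: 761 mod 88 = 57, 761 mod 72 = 41. ✓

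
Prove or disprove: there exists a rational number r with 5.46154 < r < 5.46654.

Look for a denominator N such that an integer falls strictly between N·5.46154 and N·5.46654. N = 28 works: 28·5.46154 = 152.92312 < 153 < 153.06312 = 28·5.46654.
Hence 153/28 is a rational number with 5.46154 < 153/28 < 5.46654.

r = 153/28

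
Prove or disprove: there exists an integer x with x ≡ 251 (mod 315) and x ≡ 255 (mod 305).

gcd(315, 305) = 5. If x ≡ 251 (mod 315) and x ≡ 255 (mod 305), then x ≡ 251 (mod 5) and x ≡ 255 (mod 5).
But 251 mod 5 = 1 while 255 mod 5 = 0, a contradiction.
So no integer satisfies both congruences.

There is no such integer.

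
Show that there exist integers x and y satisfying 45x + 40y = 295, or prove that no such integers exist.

x = 3, y = 4

gcd(45, 40) = 5, and 5 divides 295, so integer solutions exist.
Dividing through by 5 reduces the equation to 9x + 8y = 59.
Run the Euclidean algorithm on 9 and 8: 9 = 1·8 + 1, 8 = 8·1 + 0.
Working back up the chain: 1 = 9 − 1·8. So 9·1 + 8·(-1) = 1.
Scaling by 59 gives the particular solution (x, y) = (59, -59).
The general solution is x = 59 + 8k, y = -59 − 9k; taking k = -7 gives the smaller pair x = 3, y = 4.
Check: 45·3 + 40·4 = 135 + 160 = 295. ✓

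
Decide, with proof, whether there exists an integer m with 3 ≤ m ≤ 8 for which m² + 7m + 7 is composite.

At m = 4: 4² + 7·4 + 7 = 51 = 3·17, which is composite.

m = 4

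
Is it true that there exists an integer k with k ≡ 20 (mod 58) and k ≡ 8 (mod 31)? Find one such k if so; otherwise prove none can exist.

Since 58 and 31 share no common factor, CRT says the pair of congruences has a solution (unique mod 1798).
Write k = 20 + 58t and require 20 + 58t ≡ 8 (mod 31), i.e. 58t ≡ 19 (mod 31).
58 ≡ 27 (mod 31), so this reads 27t ≡ 19 (mod 31). Invert 27 mod 31 by the Euclidean algorithm: 31 = 1·27 + 4, 27 = 6·4 + 3, 4 = 1·3 + 1, 3 = 3·1 + 0; back-substituting, 1 = 4 − 1·3 = 4 − (27 − 6·4) = −27 + 7·4 = −27 + 7·(31 − 1·27) = 7·31 − 8·27. Hence 27·(-8) ≡ 1, so 27⁻¹ ≡ -8 ≡ 23 (mod 31).
Therefore t ≡ 23·19 = 437 ≡ 3 (mod 31).
Taking t = 3 gives k = 20 + 58·3 = 194.
Indeed 194 ≡ 20 (mod 58) and 194 ≡ 8 (mod 31).

k = 194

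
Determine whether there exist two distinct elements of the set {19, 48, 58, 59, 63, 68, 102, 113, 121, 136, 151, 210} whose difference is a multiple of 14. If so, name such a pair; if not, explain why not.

Two integers differ by a multiple of 14 exactly when they have the same residue mod 14. The residues are 19↦5, 48↦6, 58↦2, 59↦3, 63↦7, 68↦12, 102↦4, 113↦1, 121↦9, 136↦10, 151↦11, 210↦0.
No residue repeats among the 12 elements, so no pair has difference ≡ 0 (mod 14).

No such pair exists.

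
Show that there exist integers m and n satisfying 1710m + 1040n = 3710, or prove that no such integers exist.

m = 49, n = -77

Every value of 1710m + 1040n is a multiple of gcd(1710, 1040) = 10; since 10 ∣ 3710, solutions exist.
Dividing through by 10 reduces the equation to 171m + 104n = 371.
Euclidean algorithm: 171 = 1·104 + 67, 104 = 1·67 + 37, 67 = 1·37 + 30, 37 = 1·30 + 7, 30 = 4·7 + 2, 7 = 3·2 + 1, 2 = 2·1 + 0.
Unwinding: 1 = 7 − 3·2 = 7 − 3·(30 − 4·7) = −3·30 + 13·7 = −3·30 + 13·(37 − 1·30) = 13·37 − 16·30 = 13·37 − 16·(67 − 1·37) = −16·67 + 29·37 = −16·67 + 29·(104 − 1·67) = 29·104 − 45·67 = 29·104 − 45·(171 − 1·104) = −45·171 + 74·104, i.e. 171·(-45) + 104·74 = 1.
Multiplying through by 371: m = (-45)·371 = -16695, n = 74·371 = 27454 is a solution.
Adding 161·104 to m and subtracting 161·171 from n gives the tidier solution (49, -77).
Check: 1710·49 + 1040·(-77) = 83790 − 80080 = 3710. ✓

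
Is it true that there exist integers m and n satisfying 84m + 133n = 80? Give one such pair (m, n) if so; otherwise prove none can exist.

Any value of 84m + 133n is a multiple of gcd(84, 133) = 7.
But 80 = 7·11 + 3, so 7 ∤ 80.
So the equation is unsolvable over ℤ.

There are no such integers.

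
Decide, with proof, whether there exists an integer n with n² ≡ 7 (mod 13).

No, no such integer exists.

Since (13 − n)² ≡ n² (mod 13), it suffices to square n = 0, 1, …, 6: the residues are 0, 1, 4, 9, 3, 12, 10.
The set of squares mod 13 is therefore {0, 1, 3, 4, 9, 10, 12}, which does not contain 7.
Hence no integer n has n² ≡ 7 (mod 13).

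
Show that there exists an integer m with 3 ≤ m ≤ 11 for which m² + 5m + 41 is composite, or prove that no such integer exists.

At m = 11: 11² + 5·11 + 41 = 217 = 7·31, which is composite.

m = 11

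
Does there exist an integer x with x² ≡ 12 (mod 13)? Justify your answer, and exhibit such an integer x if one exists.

x = 5

x = 5 works: 5² = 25, and 25 − 12 = 13 = 1·13.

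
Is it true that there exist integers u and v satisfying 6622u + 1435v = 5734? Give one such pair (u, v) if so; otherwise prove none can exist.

Any value of 6622u + 1435v is a multiple of gcd(6622, 1435) = 7.
But 5734 = 7·819 + 1, so 7 ∤ 5734.
Therefore 6622u + 1435v = 5734 has no solution in integers.

No, no such integers exist.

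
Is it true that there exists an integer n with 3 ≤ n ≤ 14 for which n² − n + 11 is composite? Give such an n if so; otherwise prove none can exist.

At n = 12: 12² − 12 + 11 = 143 = 11·13, which is composite.

n = 12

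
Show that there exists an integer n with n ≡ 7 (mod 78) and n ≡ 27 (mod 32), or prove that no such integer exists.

gcd(78, 32) = 2. A simultaneous solution exists iff 7 ≡ 27 (mod 2); here 7 mod 2 = 1 = 27 mod 2, so it does.
Step through n = 7, 7 + 78, 7 + 2·78, …: the values 7, 85, 163, 241, 319, 397, 475 reduce mod 32 to 7, 21, 3, 17, 31, 13, 27. The value 475 hits 27.
Verify: 475 = 6·78 + 7 and 475 = 14·32 + 27. ✓

n = 475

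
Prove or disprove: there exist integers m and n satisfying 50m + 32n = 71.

Any value of 50m + 32n is a multiple of gcd(50, 32) = 2.
But 71 = 2·35 + 1, so 2 ∤ 71.
Hence no integers m, n satisfy the equation.

No, no such integers exist.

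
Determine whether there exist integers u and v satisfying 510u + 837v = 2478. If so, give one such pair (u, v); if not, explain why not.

u = 146, v = -86

Every value of 510u + 837v is a multiple of gcd(510, 837) = 3; since 3 ∣ 2478, solutions exist.
Dividing through by 3 reduces the equation to 170u + 279v = 826.
Dividing repeatedly: 279 = 1·170 + 109, 170 = 1·109 + 61, 109 = 1·61 + 48, 61 = 1·48 + 13, 48 = 3·13 + 9, 13 = 1·9 + 4, 9 = 2·4 + 1, 4 = 4·1 + 0.
Back-substituting, 1 = 9 − 2·4 = 9 − 2·(13 − 1·9) = −2·13 + 3·9 = −2·13 + 3·(48 − 3·13) = 3·48 − 11·13 = 3·48 − 11·(61 − 1·48) = −11·61 + 14·48 = −11·61 + 14·(109 − 1·61) = 14·109 − 25·61 = 14·109 − 25·(170 − 1·109) = −25·170 + 39·109 = −25·170 + 39·(279 − 1·170) = 39·279 − 64·170; that is, 170·(-64) + 279·39 = 1.
Multiplying through by 826: u = (-64)·826 = -52864, v = 39·826 = 32214 is a solution.
The general solution is u = -52864 + 279k, v = 32214 − 170k; taking k = 190 gives the smaller pair u = 146, v = -86.
Check: 510·146 + 837·(-86) = 74460 − 71982 = 2478. ✓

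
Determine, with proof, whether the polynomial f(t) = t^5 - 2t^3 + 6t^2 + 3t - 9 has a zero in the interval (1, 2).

f(1) = -1 and f(2) = 37, which have opposite signs.
f is continuous everywhere (it is a polynomial), in particular on [1, 2].
By the Intermediate Value Theorem, f takes the value 0 somewhere in the open interval.

Such a root exists.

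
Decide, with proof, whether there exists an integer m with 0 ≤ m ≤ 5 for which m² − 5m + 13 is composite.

m = 4

At m = 4: 4² − 5·4 + 13 = 9 = 3·3, which is composite.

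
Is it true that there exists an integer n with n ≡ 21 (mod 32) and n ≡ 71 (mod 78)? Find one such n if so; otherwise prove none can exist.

Here gcd(32, 78) = 2, and both 21 and 71 leave remainder 1 mod 2, so the system is consistent.
List candidates n ≡ 21 (mod 32): 21, 53, 85, 117, 149. Modulo 78 these are 21, 53, 7, 39, 71; 149 gives 71 as required.
Check: 149 mod 32 = 21, 149 mod 78 = 71. ✓

n = 149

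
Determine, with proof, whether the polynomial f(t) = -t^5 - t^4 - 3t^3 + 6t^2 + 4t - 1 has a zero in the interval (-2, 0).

f(-2) = 55 and f(0) = -1, which have opposite signs.
As a polynomial, f is continuous on every closed interval.
By the Intermediate Value Theorem, f takes the value 0 somewhere in the open interval.

Such a root exists.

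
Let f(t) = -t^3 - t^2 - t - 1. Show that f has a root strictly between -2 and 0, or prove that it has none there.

Yes, f has a root in the interval.

f(-2) = 5 and f(0) = -1, which have opposite signs.
f is continuous everywhere (it is a polynomial), in particular on [-2, 0].
By the Intermediate Value Theorem, f takes the value 0 somewhere in the open interval.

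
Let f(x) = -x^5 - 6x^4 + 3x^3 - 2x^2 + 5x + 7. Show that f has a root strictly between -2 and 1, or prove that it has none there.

f(-2) = -99 and f(1) = 6, which have opposite signs.
As a polynomial, f is continuous on every closed interval.
By the Intermediate Value Theorem f must vanish at some point of (-2, 1).

Yes, f has a root in the interval.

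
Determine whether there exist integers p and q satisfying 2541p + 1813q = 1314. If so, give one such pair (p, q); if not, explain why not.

No such integers exist.

gcd(2541, 1813) = 7, so every integer of the form 2541p + 1813q is a multiple of 7.
But 1314 = 7·187 + 5, so 7 ∤ 1314.
Hence no integers p, q satisfy the equation.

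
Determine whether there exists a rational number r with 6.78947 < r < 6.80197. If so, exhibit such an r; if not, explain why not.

Scale by 5: the interval becomes (33.94735, 34.00985), which contains the integer 34.
So r = 34/5 works: it is a ratio of integers, and dividing 5·6.78947 < 34 < 5·6.80197 through by 5 gives 6.78947 < 34/5 < 6.80197.

r = 34/5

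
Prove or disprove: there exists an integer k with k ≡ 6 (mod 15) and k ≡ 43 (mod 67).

k = 981

gcd(15, 67) = 1, so the Chinese Remainder Theorem guarantees exactly one residue class mod 1005 satisfying both.
Any solution of the first congruence is k = 6 + 15t; substituting into the second, 15t ≡ 43 − 6 ≡ 37 (mod 67).
To invert 15 modulo 67: 67 = 4·15 + 7, 15 = 2·7 + 1, 7 = 7·1 + 0, and unwinding, 1 = 15 − 2·7 = 15 − 2·(67 − 4·15) = −2·67 + 9·15. Thus 15⁻¹ ≡ 9 (mod 67).
Therefore t ≡ 9·37 = 333 ≡ 65 (mod 67).
Taking t = 65 gives k = 6 + 15·65 = 981.
Indeed 981 ≡ 6 (mod 15) and 981 ≡ 43 (mod 67).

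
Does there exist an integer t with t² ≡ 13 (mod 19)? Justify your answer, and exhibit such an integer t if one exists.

Computing t² mod 19 for t = 0, 1, …, 9 (enough, by the symmetry t ↦ 19 − t) gives 0, 1, 4, 9, 16, 6, 17, 11, 7, 5.
So the quadratic residues mod 19 are {0, 1, 4, 5, 6, 7, 9, 11, 16, 17}, and 13 is not among them.
Hence no integer t has t² ≡ 13 (mod 19).

No such integer exists.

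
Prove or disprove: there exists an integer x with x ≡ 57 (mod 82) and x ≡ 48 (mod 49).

x = 1861

gcd(82, 49) = 1, so the Chinese Remainder Theorem guarantees exactly one residue class mod 4018 satisfying both.
Any solution of the first congruence is x = 57 + 82t; substituting into the second, 82t ≡ 48 − 57 ≡ 40 (mod 49).
82 ≡ 33 (mod 49), so this reads 33t ≡ 40 (mod 49). Note 33·3 = 99 ≡ 1 (mod 49) (as 99 − 1 = 2·49), so 33⁻¹ ≡ 3.
Multiplying by 3: t ≡ 3·40 = 120 ≡ 22 (mod 49).
Taking t = 22 gives x = 57 + 82·22 = 1861.
Indeed 1861 ≡ 57 (mod 82) and 1861 ≡ 48 (mod 49).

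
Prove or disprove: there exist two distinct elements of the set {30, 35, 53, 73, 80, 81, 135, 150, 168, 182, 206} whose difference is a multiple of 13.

Two integers differ by a multiple of 13 exactly when they have the same residue mod 13. The residues are 30↦4, 35↦9, 53↦1, 73↦8, 80↦2, 81↦3, 135↦5, 150↦7, 168↦12, 182↦0, 206↦11.
These 11 residues are pairwise different, hence no difference of two elements is divisible by 13.

No, no such pair exists.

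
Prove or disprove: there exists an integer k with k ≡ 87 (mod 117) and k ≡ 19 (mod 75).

No such integer exists.

Both moduli are multiples of 3 = gcd(117, 75), so any solution would satisfy k ≡ 87 and k ≡ 19 modulo 3 simultaneously.
These are incompatible: 87 − 19 = 68 is not divisible by 3.
So no integer satisfies both congruences.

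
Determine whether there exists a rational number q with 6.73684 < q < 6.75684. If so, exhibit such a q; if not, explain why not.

q = 27/4

Look for a denominator N such that an integer falls strictly between N·6.73684 and N·6.75684. N = 4 works: 4·6.73684 = 26.94736 < 27 < 27.02736 = 4·6.75684.
Dividing back, 6.73684 < 27/4 < 6.75684, and 27/4 is rational.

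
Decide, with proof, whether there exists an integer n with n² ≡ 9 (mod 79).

n = 76 works: 76² = 5776, and 5776 − 9 = 5767 = 73·79.

n = 76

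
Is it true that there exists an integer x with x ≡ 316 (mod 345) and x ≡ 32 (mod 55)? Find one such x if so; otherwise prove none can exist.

Reduce both congruences modulo 5, which divides 345 and 55: they say x ≡ 316 (mod 5) and x ≡ 32 (mod 5).
However 316 ≡ 1 and 32 ≡ 2 (mod 5), and 1 ≠ 2.
Hence the system has no solution.

No, no such integer exists.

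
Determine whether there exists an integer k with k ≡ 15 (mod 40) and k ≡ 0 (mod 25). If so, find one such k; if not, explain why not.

k = 175

gcd(40, 25) = 5. A simultaneous solution exists iff 15 ≡ 0 (mod 5); here 15 mod 5 = 0 = 0 mod 5, so it does.
Step through k = 15, 15 + 40, 15 + 2·40, …: the values 15, 55, 95, 135, 175 reduce mod 25 to 15, 5, 20, 10, 0. The value 175 hits 0.
Indeed 175 ≡ 15 (mod 40) and 175 ≡ 0 (mod 25).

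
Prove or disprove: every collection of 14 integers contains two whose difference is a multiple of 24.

No; for instance {37, 38, 39, 40, 41, 42, 43, 44, 45, 46, 47, 48, 49, 50} is a counterexample.

Consider the 14 integers 37, 38, …, 50. They lie in distinct residue classes modulo 24, since 14 ≤ 24.
The differences between them range over 1, …, 13, none of which is divisible by 24.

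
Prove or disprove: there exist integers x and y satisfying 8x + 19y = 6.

x = 15, y = -6

8 and 19 are coprime, so 8x + 19y ranges over all of ℤ.
Dividing repeatedly: 19 = 2·8 + 3, 8 = 2·3 + 2, 3 = 1·2 + 1, 2 = 2·1 + 0.
Unwinding: 1 = 3 − 1·2 = 3 − (8 − 2·3) = −8 + 3·3 = −8 + 3·(19 − 2·8) = 3·19 − 7·8, i.e. 8·(-7) + 19·3 = 1.
Scaling by 6 gives the particular solution (x, y) = (-42, 18).
Adding 3·19 to x and subtracting 3·8 from y gives the tidier solution (15, -6).
Indeed 8·15 + 19·(-6) = 120 − 114 = 6.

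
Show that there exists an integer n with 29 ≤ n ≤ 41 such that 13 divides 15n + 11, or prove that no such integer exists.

n = 40

Scanning upward from n = 29 gives 446, 461, 476, 491, 506, 521, 536, 551, 566, 581, 596, none divisible by 13. At n = 40 we get 15·40 + 11 = 611, and 611 = 13·47.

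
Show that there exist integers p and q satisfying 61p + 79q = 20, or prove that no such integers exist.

Since gcd(61, 79) = 1, every integer is an integer combination of 61 and 79.
Euclidean algorithm: 79 = 1·61 + 18, 61 = 3·18 + 7, 18 = 2·7 + 4, 7 = 1·4 + 3, 4 = 1·3 + 1, 3 = 3·1 + 0.
Back-substituting, 1 = 4 − 1·3 = 4 − (7 − 1·4) = −7 + 2·4 = −7 + 2·(18 − 2·7) = 2·18 − 5·7 = 2·18 − 5·(61 − 3·18) = −5·61 + 17·18 = −5·61 + 17·(79 − 1·61) = 17·79 − 22·61; that is, 61·(-22) + 79·17 = 1.
Multiplying through by 20: p = (-22)·20 = -440, q = 17·20 = 340 is a solution.
Shifting by a multiple of (79, −61) keeps it a solution: p = -440 + 6·79 = 34, q = 340 − 6·61 = -26.
Check: 61·34 + 79·(-26) = 2074 − 2054 = 20. ✓

p = 34, q = -26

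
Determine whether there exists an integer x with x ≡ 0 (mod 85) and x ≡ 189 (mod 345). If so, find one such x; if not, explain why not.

Both moduli are multiples of 5 = gcd(85, 345), so any solution would satisfy x ≡ 0 and x ≡ 189 modulo 5 simultaneously.
However 0 ≡ 0 and 189 ≡ 4 (mod 5), and 0 ≠ 4.
Hence the system has no solution.

No, no such integer exists.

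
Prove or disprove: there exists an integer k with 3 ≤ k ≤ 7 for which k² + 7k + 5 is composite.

k = 5

At k = 5: 5² + 7·5 + 5 = 65 = 5·13, which is composite.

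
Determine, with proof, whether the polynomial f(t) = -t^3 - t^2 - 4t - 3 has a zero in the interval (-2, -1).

f has no root in that interval.

Evaluate at the endpoints: f(-2) = 9, f(-1) = 1 — same sign (positive).
f'(t) = -3t^2 - 2t - 4 has discriminant (-2)² − 4·(-3)·(-4) = -44 < 0, so f' has no real roots and is negative for every real t.
So f is strictly decreasing; between -2 and -1 its values lie between f(-2) = 9 and f(-1) = 1, all positive. Therefore f has no root in (-2, -1).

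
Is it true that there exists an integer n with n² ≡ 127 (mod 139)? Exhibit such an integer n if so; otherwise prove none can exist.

n = 31

n = 31 works: 31² = 961, and 961 − 127 = 834 = 6·139.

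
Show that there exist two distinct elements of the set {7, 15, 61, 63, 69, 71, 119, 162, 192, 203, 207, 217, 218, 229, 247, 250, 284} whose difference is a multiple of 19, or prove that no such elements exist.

Two integers differ by a multiple of 19 exactly when they have the same residue mod 19. The residues are 7↦7, 15↦15, 61↦4, 63↦6, 69↦12, 71↦14, 119↦5, 162↦10, 192↦2, 203↦13, 207↦17, 217↦8, 218↦9, 229↦1, 247↦0, 250↦3, 284↦18.
These 17 residues are pairwise different, hence no difference of two elements is divisible by 19.

There is no such pair.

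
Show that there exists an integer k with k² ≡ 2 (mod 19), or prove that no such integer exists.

Computing k² mod 19 for k = 0, 1, …, 9 (enough, by the symmetry k ↦ 19 − k) gives 0, 1, 4, 9, 16, 6, 17, 11, 7, 5.
The set of squares mod 19 is therefore {0, 1, 4, 5, 6, 7, 9, 11, 16, 17}, which does not contain 2.
Hence no integer k has k² ≡ 2 (mod 19).

No such integer exists.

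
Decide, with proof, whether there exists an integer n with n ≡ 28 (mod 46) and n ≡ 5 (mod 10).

Both moduli are multiples of 2 = gcd(46, 10), so any solution would satisfy n ≡ 28 and n ≡ 5 modulo 2 simultaneously.
But 28 mod 2 = 0 while 5 mod 2 = 1, a contradiction.
Therefore no such n exists.

No, no such integer exists.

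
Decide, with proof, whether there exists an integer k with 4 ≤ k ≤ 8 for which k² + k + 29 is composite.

At k = 7: 7² + 7 + 29 = 85 = 5·17, which is composite.

k = 7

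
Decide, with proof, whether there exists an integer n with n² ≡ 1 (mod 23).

Take n = 1. Then 1² = 1, and since 0 ≤ 1 < 23 this is already reduced: 1² ≡ 1 (mod 23).

n = 1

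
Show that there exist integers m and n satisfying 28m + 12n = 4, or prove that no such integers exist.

m = 1, n = -2

Every value of 28m + 12n is a multiple of gcd(28, 12) = 4; since 4 ∣ 4, solutions exist.
Dividing through by 4 reduces the equation to 7m + 3n = 1.
Run the Euclidean algorithm on 7 and 3: 7 = 2·3 + 1, 3 = 3·1 + 0.
Unwinding: 1 = 7 − 2·3, i.e. 7·1 + 3·(-2) = 1.
So (m, n) = (1, -2) is a solution.
Check: 28·1 + 12·(-2) = 28 − 24 = 4. ✓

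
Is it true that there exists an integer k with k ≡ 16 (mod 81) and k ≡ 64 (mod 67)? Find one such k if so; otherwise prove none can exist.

Since 81 and 67 share no common factor, CRT says the pair of congruences has a solution (unique mod 5427).
Any solution of the first congruence is k = 16 + 81t; substituting into the second, 81t ≡ 64 − 16 ≡ 48 (mod 67).
81 ≡ 14 (mod 67), so this reads 14t ≡ 48 (mod 67). To invert 14 modulo 67: 67 = 4·14 + 11, 14 = 1·11 + 3, 11 = 3·3 + 2, 3 = 1·2 + 1, 2 = 2·1 + 0, and unwinding, 1 = 3 − 1·2 = 3 − (11 − 3·3) = −11 + 4·3 = −11 + 4·(14 − 1·11) = 4·14 − 5·11 = 4·14 − 5·(67 − 4·14) = −5·67 + 24·14. Thus 14⁻¹ ≡ 24 (mod 67).
Therefore t ≡ 24·48 = 1152 ≡ 13 (mod 67).
Taking t = 13 gives k = 16 + 81·13 = 1069.
Indeed 1069 ≡ 16 (mod 81) and 1069 ≡ 64 (mod 67).

k = 1069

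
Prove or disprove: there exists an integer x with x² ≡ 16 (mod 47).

Take x = 4. Then 4² = 16, and since 0 ≤ 16 < 47 this is already reduced: 4² ≡ 16 (mod 47).

x = 4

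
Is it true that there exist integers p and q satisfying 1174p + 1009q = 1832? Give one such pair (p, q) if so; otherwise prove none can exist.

p = 696, q = -808

Since gcd(1174, 1009) = 1, every integer is an integer combination of 1174 and 1009.
Run the Euclidean algorithm on 1174 and 1009: 1174 = 1·1009 + 165, 1009 = 6·165 + 19, 165 = 8·19 + 13, 19 = 1·13 + 6, 13 = 2·6 + 1, 6 = 6·1 + 0.
Working back up the chain: 1 = 13 − 2·6 = 13 − 2·(19 − 1·13) = −2·19 + 3·13 = −2·19 + 3·(165 − 8·19) = 3·165 − 26·19 = 3·165 − 26·(1009 − 6·165) = −26·1009 + 159·165 = −26·1009 + 159·(1174 − 1·1009) = 159·1174 − 185·1009. So 1174·159 + 1009·(-185) = 1.
Times 1832: 1174·291288 + 1009·(-338920) = 1832, so (291288, -338920) solves it.
Subtracting 288·1009 from p and adding 288·1174 to q gives the tidier solution (696, -808).
Check: 1174·696 + 1009·(-808) = 817104 − 815272 = 1832. ✓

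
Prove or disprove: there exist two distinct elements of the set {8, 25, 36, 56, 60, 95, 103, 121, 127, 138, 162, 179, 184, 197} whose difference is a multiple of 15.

Residues mod 15: 8↦8, 25↦10, 36↦6, 56↦11, 60↦0, 95↦5, 103↦13, 121↦1, 127↦7, 138↦3, 162↦12, 179↦14, 184↦4, 197↦2.
No residue repeats among the 14 elements, so no pair has difference ≡ 0 (mod 15).

There is no such pair.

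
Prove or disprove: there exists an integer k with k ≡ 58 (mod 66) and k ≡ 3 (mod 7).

k = 388

The moduli 66 and 7 are coprime, so by the Chinese Remainder Theorem a unique solution modulo 462 exists.
Any solution of the first congruence is k = 58 + 66t; substituting into the second, 66t ≡ 3 − 58 ≡ 1 (mod 7).
66 ≡ 3 (mod 7), so this reads 3t ≡ 1 (mod 7). Invert 3 mod 7 by the Euclidean algorithm: 7 = 2·3 + 1, 3 = 3·1 + 0; back-substituting, 1 = 7 − 2·3. Hence 3·(-2) ≡ 1, so 3⁻¹ ≡ -2 ≡ 5 (mod 7).
Multiplying by 5: t ≡ 5·1 = 5 (mod 7).
With t = 5: k = 58 + 66·5 = 388.
Indeed 388 ≡ 58 (mod 66) and 388 ≡ 3 (mod 7).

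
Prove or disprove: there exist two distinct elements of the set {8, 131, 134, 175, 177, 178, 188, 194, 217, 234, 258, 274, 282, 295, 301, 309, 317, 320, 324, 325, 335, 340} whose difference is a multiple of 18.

8 and 134 are such a pair.

Both 8 and 134 leave remainder 8 on division by 18; their difference 126 = 7·18 is a multiple of 18.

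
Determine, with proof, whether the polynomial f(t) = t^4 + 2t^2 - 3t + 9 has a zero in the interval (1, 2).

f(1) = 9 and f(2) = 27, both positive, so a sign-change argument is unavailable; we show f keeps this sign on the whole interval.
Shift to the endpoint 1: with t = 1 + u (0 < u < 1), one computes f(1 + u) = u^4 + 4u^3 + 8u^2 + 5u + 9.
The nonzero coefficients here are all positive, so for u > 0 every term is positive (or zero), and the constant term 9 is strictly positive.
Therefore f(t) > 0 throughout (1, 2), and f has no zero there.

No such root exists.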